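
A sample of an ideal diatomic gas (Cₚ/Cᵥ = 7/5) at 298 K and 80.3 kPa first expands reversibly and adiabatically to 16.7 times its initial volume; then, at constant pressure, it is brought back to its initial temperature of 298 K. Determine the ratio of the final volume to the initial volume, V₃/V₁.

Adiabatic step: V₂/V₁ = 16.7; T₂ = T₁·(1/16.7)^(2/5) = 96.63 K.
Isobaric step: V₃/V₂ = T₃/T₂ = 298/96.63.
V₃/V₁ = (V₂/V₁)(V₃/V₂) = 16.7 × (298/96.63) = 51.5.

V₃/V₁ ≈ 51.5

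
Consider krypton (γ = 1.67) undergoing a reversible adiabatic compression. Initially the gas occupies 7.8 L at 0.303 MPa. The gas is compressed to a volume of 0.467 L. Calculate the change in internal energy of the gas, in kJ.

P₂ = P₁(V₁/V₂)^γ = 0.303×(7.8/0.467)^(1.67) = 33.38 MPa.
For a reversible adiabat, W_by_gas = (P₁V₁ − P₂V₂)/(γ−1).
W_by = (303000×0.0078 − 3.338×10^7×0.000467) / (0.67) = -19740 J.
Q = 0 ⇒ ΔU = −W_by = 19740 J.

ΔU ≈ 19.7 kJ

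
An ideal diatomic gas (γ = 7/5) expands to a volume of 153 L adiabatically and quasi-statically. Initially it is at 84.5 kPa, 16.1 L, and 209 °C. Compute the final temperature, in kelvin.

For a reversible adiabat TV^(γ−1) is constant, so T₂ = T₁ (V₁/V₂)^(γ−1).
T₁ = 209 °C = 482.1 K.
T₂ = 482.1 × (16.1/153)^(2/5) = 195.9 K.

T₂ ≈ 196 K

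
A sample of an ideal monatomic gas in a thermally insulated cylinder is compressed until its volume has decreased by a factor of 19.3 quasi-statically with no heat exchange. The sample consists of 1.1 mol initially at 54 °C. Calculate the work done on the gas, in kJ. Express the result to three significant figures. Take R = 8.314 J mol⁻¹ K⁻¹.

For a reversible adiabat TV^(γ−1) is constant, so T₂ = T₁ (V₁/V₂)^(γ−1).
γ = 5/3 for a monatomic ideal gas, so γ−1 = 2/3.
T₁ = 54 °C = 327.1 K.
T₂ = 327.1 × 19.3^(2/3) = 2354 K.
Q = 0, so ΔU = W_on_gas = nCᵥΔT with Cᵥ = R/(γ−1) = 12.47 J/(mol·K).
ΔU = 1.1 × 12.47 × (2354 − 327.1) = 27800 J.

W ≈ 27.8 kJ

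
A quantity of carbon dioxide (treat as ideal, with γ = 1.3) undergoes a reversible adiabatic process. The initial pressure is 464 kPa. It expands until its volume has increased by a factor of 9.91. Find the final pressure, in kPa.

P₂ ≈ 23.5 kPa

Since PV^γ is constant along a reversible adiabat, P₂ = P₁ (V₁/V₂)^γ.
P₂ = 464 × (1/9.91)^(1.3) = 23.53 kPa.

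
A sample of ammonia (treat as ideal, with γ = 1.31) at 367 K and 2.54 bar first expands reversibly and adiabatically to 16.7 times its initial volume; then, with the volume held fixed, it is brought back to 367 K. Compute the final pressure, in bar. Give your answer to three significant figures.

P₃ ≈ 0.152 bar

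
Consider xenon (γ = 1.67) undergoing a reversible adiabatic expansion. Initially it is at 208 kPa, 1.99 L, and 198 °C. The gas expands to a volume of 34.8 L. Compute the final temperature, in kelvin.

For a reversible adiabat TV^(γ−1) is constant, so T₂ = T₁ (V₁/V₂)^(γ−1).
T₁ = 198 °C = 471.1 K.
T₂ = 471.1 × (1.99/34.8)^(0.67) = 69.27 K.

T₂ ≈ 69.3 K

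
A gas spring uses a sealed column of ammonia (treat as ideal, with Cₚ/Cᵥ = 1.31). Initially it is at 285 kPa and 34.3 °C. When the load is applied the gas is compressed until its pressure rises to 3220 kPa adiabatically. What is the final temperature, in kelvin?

Adiabatic: T₂/T₁ = (P₂/P₁)^((γ−1)/γ).
T₁ = 34.3 °C = 307.4 K.
T₂ = 307.4 × (3220/285)^(0.237) = 545.7 K.

T₂ ≈ 546 K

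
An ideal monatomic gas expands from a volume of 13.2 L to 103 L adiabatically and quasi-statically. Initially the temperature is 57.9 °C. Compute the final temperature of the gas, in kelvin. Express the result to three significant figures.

T₂ ≈ 84.1 K

For a reversible adiabat TV^(γ−1) is constant, so T₂ = T₁ (V₁/V₂)^(γ−1).
For a monatomic ideal gas γ = 5/3, so γ−1 = 2/3.
T₁ = 57.9 °C = 331 K.
T₂ = 331 × (13.2/103)^(2/3) = 84.15 K.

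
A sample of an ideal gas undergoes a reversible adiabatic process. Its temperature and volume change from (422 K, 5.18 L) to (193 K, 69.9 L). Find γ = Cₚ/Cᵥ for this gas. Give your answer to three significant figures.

γ ≈ 1.30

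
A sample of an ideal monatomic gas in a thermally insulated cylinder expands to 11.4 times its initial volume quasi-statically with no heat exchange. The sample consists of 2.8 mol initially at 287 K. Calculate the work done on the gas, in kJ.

W ≈ -8.04 kJ

For a reversible adiabat TV^(γ−1) is constant, so T₂ = T₁ (V₁/V₂)^(γ−1).
γ = 5/3 for a monatomic ideal gas, so γ−1 = 2/3.
T₂ = 287 × (1/11.4)^(2/3) = 56.66 K.
Q = 0, so ΔU = W_on_gas = nCᵥΔT with Cᵥ = R/(γ−1) = 12.47 J/(mol·K).
ΔU = 2.8 × 12.47 × (56.66 − 287) = -8043 J.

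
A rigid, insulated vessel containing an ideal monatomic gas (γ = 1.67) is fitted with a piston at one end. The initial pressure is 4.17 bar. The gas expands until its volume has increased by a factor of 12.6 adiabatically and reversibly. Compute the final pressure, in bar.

P₂ ≈ 0.0606 bar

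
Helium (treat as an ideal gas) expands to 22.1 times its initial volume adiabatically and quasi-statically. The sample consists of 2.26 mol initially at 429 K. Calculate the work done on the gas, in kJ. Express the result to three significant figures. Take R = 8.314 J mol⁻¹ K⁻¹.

For a reversible adiabat TV^(γ−1) is constant, so T₂ = T₁ (V₁/V₂)^(γ−1).
γ = 5/3 for a monatomic ideal gas, so γ−1 = 2/3.
T₂ = 429 × (1/22.1)^(2/3) = 54.47 K.
Q = 0, so ΔU = W_on_gas = nCᵥΔT with Cᵥ = R/(γ−1) = 12.47 J/(mol·K).
ΔU = 2.26 × 12.47 × (54.47 − 429) = -10560 J.

W ≈ -10.6 kJ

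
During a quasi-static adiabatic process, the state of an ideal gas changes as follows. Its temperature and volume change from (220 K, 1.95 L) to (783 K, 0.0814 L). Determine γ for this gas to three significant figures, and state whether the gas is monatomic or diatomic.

γ ≈ 1.40; diatomic

TV^(γ−1) = const ⇒ γ − 1 = ln(T₂/T₁) / ln(V₁/V₂).
γ = 1 + ln(783/220) / ln(1.95/0.0814) = 1.4.
γ ≈ 1.40 is close to 7/5, so the gas is diatomic.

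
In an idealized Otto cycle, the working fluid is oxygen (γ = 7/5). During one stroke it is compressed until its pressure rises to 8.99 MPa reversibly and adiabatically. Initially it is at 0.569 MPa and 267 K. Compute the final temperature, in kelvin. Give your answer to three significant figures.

Along an adiabat T P^((1−γ)/γ) is constant, so T₂ = T₁ (P₂/P₁)^((γ−1)/γ).
T₂ = 267 × (8.99/0.569)^(2/7) = 587.5 K.

T₂ ≈ 587 K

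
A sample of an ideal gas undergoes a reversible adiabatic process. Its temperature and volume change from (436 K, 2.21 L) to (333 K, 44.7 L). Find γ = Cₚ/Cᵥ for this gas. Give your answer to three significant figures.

γ ≈ 1.09

TV^(γ−1) = const ⇒ γ − 1 = ln(T₂/T₁) / ln(V₁/V₂).
γ = 1 + ln(333/436) / ln(2.21/44.7) = 1.09.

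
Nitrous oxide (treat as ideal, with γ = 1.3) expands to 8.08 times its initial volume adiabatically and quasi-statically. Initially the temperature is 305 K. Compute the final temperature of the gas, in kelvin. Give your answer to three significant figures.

T₂ ≈ 163 K

For a reversible adiabat TV^(γ−1) is constant, so T₂ = T₁ (V₁/V₂)^(γ−1).
T₂ = 305 × (1/8.08)^(0.3) = 163 K.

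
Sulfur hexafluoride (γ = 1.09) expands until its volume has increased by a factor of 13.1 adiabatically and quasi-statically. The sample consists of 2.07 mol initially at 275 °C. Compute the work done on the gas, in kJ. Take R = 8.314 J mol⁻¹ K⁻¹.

W ≈ -21.7 kJ

For a reversible adiabat TV^(γ−1) is constant, so T₂ = T₁ (V₁/V₂)^(γ−1).
T₁ = 275 °C = 548.1 K.
T₂ = 548.1 × (1/13.1)^(0.09) = 434.9 K.
Q = 0, so ΔU = W_on_gas = nCᵥΔT with Cᵥ = R/(γ−1) = 92.38 J/(mol·K).
ΔU = 2.07 × 92.38 × (434.9 − 548.1) = -21660 J.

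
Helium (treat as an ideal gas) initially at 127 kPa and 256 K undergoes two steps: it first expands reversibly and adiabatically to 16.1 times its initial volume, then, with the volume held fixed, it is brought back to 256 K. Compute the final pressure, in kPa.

P₃ ≈ 7.89 kPa

For a monatomic ideal gas γ = 5/3.
Adiabatic step (PV^γ = const): P₂ = 127×(1/16.1)^(5/3) = 1.237 kPa; T₂ = 256×(1/16.1)^(2/3) = 40.15 K.
Isochoric: P₃ = P₂(T₃/T₂) = 1.237 × (256/40.15) = 7.888 kPa.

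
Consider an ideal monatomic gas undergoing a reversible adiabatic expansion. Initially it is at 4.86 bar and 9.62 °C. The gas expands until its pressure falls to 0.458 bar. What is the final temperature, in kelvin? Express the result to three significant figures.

Adiabatic: T₂/T₁ = (P₂/P₁)^((γ−1)/γ).
For a monatomic ideal gas γ = 5/3, so (γ−1)/γ = 2/5.
T₁ = 9.62 °C = 282.8 K.
T₂ = 282.8 × (0.458/4.86)^(2/5) = 109.9 K.

T₂ ≈ 110 K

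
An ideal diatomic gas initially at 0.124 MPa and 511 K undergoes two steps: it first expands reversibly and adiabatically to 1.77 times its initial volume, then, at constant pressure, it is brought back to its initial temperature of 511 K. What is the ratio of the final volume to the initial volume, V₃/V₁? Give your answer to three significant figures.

For a diatomic ideal gas γ = 7/5.
Adiabatic step: V₂/V₁ = 1.77; T₂ = T₁·(1/1.77)^(2/5) = 406.7 K.
Isobaric step: V₃/V₂ = T₃/T₂ = 511/406.7.
V₃/V₁ = (V₂/V₁)(V₃/V₂) = 1.77 × (511/406.7) = 2.224.

V₃/V₁ ≈ 2.22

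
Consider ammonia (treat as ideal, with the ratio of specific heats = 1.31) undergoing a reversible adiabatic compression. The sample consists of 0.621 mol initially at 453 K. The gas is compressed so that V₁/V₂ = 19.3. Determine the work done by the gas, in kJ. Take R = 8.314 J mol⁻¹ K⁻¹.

Adiabatic: T₁V₁^(γ−1) = T₂V₂^(γ−1) ⇒ T₂ = T₁ (V₁/V₂)^(γ−1).
T₂ = 453 × 19.3^(0.31) = 1134 K.
Q = 0, so ΔU = W_on_gas = nCᵥΔT with Cᵥ = R/(γ−1) = 26.82 J/(mol·K).
ΔU = 0.621 × 26.82 × (1134 − 453) = 11340 J.
Work done by the gas = −ΔU = -11340 J.

W ≈ -11.3 kJ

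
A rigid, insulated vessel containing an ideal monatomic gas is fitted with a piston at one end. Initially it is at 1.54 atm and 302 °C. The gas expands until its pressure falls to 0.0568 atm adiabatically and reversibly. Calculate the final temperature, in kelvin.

T₂ ≈ 154 K

Along an adiabat T P^((1−γ)/γ) is constant, so T₂ = T₁ (P₂/P₁)^((γ−1)/γ).
For a monatomic ideal gas γ = 5/3, so (γ−1)/γ = 2/5.
T₁ = 302 °C = 575.1 K.
T₂ = 575.1 × (0.0568/1.54)^(2/5) = 153.6 K.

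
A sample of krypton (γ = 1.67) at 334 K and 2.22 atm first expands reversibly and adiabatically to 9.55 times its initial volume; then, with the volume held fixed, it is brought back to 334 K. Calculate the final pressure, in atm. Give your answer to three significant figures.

P₃ ≈ 0.232 atm

Adiabatic step (PV^γ = const): P₂ = 2.22×(1/9.55)^(1.67) = 0.05126 atm; T₂ = 334×(1/9.55)^(0.67) = 73.65 K.
Isochoric: P₃ = P₂(T₃/T₂) = 0.05126 × (334/73.65) = 0.2325 atm.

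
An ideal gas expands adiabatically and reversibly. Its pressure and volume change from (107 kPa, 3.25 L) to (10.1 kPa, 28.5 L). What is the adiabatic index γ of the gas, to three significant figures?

PV^γ = const ⇒ γ = ln(P₂/P₁) / ln(V₁/V₂).
γ = ln(10.1/107) / ln(3.25/28.5) = 1.087.

γ ≈ 1.09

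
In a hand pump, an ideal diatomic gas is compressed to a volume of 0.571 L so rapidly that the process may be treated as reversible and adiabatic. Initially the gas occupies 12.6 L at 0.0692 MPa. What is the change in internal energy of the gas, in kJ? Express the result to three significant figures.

ΔU ≈ 5.33 kJ

γ = 7/5 for a diatomic ideal gas.
P₂ = P₁(V₁/V₂)^γ = 0.0692×(12.6/0.571)^(7/5) = 5.264 MPa.
For a reversible adiabat, W_by_gas = (P₁V₁ − P₂V₂)/(γ−1).
W_by = (69200×0.0126 − 5.264×10^6×0.000571) / (2/5) = -5335 J.
Q = 0 ⇒ ΔU = −W_by = 5335 J.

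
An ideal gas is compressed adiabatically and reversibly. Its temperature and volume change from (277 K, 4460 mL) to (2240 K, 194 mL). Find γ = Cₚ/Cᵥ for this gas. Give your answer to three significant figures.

TV^(γ−1) = const ⇒ γ − 1 = ln(T₂/T₁) / ln(V₁/V₂).
γ = 1 + ln(2240/277) / ln(4460/194) = 1.667.

γ ≈ 1.67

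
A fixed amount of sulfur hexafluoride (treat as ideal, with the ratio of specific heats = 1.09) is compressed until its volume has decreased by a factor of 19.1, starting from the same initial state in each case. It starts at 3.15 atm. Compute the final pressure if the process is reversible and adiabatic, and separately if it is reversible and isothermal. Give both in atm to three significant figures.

Isothermal: P₂ = P₁(V₁/V₂) = 3.15×19.1 = 60.17 atm.
Adiabatic: P₂ = P₁(V₁/V₂)^γ = 3.15×19.1^(1.09) = 78.46 atm.

adiabatic: 78.5 atm; isothermal: 60.2 atm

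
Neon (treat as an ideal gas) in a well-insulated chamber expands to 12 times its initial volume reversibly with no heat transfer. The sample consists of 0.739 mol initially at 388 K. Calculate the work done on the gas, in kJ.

W ≈ -2.89 kJ

For a reversible adiabat TV^(γ−1) is constant, so T₂ = T₁ (V₁/V₂)^(γ−1).
γ = 5/3 for a monatomic ideal gas, so γ−1 = 2/3.
T₂ = 388 × (1/12)^(2/3) = 74.02 K.
Q = 0, so ΔU = W_on_gas = nCᵥΔT with Cᵥ = R/(γ−1) = 12.47 J/(mol·K).
ΔU = 0.739 × 12.47 × (74.02 − 388) = -2894 J.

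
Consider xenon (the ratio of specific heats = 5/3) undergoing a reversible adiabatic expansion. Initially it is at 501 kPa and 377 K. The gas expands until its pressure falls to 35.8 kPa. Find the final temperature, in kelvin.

Adiabatic: T₂/T₁ = (P₂/P₁)^((γ−1)/γ).
T₂ = 377 × (35.8/501)^(2/5) = 131.2 K.

T₂ ≈ 131 K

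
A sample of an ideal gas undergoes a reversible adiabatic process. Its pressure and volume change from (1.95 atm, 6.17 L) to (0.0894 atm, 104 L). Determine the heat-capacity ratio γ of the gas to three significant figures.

γ ≈ 1.09

PV^γ = const ⇒ γ = ln(P₂/P₁) / ln(V₁/V₂).
γ = ln(0.0894/1.95) / ln(6.17/104) = 1.091.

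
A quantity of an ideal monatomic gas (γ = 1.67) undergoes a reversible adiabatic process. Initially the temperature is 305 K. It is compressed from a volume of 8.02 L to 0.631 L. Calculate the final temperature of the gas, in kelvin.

T₂ ≈ 1680 K

For a reversible adiabat TV^(γ−1) is constant, so T₂ = T₁ (V₁/V₂)^(γ−1).
T₂ = 305 × (8.02/0.631)^(0.67) = 1675 K.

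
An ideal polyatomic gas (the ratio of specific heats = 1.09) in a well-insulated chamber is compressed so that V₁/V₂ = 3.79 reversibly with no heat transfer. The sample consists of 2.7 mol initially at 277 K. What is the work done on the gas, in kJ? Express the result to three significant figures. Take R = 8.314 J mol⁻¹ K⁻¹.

W ≈ 8.80 kJ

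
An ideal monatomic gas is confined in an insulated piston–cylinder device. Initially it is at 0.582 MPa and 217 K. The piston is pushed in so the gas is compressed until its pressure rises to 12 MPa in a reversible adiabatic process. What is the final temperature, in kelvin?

T₂ ≈ 728 K

Adiabatic: T₂/T₁ = (P₂/P₁)^((γ−1)/γ).
For a monatomic ideal gas γ = 5/3, so (γ−1)/γ = 2/5.
T₂ = 217 × (12/0.582)^(2/5) = 728.1 K.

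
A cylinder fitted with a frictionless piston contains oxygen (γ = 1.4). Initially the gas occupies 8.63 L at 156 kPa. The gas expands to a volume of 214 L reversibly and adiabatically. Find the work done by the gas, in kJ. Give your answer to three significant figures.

W ≈ 2.43 kJ

P₂ = P₁(V₁/V₂)^γ = 156×(8.63/214)^(1.4) = 1.742 kPa.
For a reversible adiabat, W_by_gas = (P₁V₁ − P₂V₂)/(γ−1).
W_by = (156000×0.00863 − 1742×0.214) / (0.4) = 2434 J.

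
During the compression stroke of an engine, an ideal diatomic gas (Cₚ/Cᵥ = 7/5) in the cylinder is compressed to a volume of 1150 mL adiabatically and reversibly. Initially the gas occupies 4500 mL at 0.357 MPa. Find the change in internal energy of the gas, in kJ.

P₂ = P₁(V₁/V₂)^γ = 0.357×(4500/1150)^(7/5) = 2.411 MPa.
For a reversible adiabat, W_by_gas = (P₁V₁ − P₂V₂)/(γ−1).
W_by = (357000×0.0045 − 2.411×10^6×0.00115) / (2/5) = -2915 J.
Q = 0 ⇒ ΔU = −W_by = 2915 J.

ΔU ≈ 2.92 kJ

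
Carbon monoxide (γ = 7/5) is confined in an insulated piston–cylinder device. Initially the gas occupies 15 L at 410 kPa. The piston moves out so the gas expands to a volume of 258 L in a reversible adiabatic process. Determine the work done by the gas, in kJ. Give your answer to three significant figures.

W ≈ 10.4 kJ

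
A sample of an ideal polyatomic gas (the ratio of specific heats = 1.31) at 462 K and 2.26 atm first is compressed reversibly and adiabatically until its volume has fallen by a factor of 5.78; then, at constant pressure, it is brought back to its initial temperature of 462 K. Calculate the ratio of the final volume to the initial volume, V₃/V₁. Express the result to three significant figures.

Adiabatic step: V₂/V₁ = 0.173; T₂ = T₁·5.78^(0.31) = 795.9 K.
Isobaric step: V₃/V₂ = T₃/T₂ = 462/795.9.
V₃/V₁ = (V₂/V₁)(V₃/V₂) = 0.173 × (462/795.9) = 0.1004.

V₃/V₁ ≈ 0.100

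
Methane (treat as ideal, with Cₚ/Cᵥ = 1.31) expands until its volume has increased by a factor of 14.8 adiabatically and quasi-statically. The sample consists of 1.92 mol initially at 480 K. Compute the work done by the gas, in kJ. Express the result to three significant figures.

W ≈ 14.0 kJ

Adiabatic: T₁V₁^(γ−1) = T₂V₂^(γ−1) ⇒ T₂ = T₁ (V₁/V₂)^(γ−1).
T₂ = 480 × (1/14.8)^(0.31) = 208.2 K.
Q = 0, so ΔU = W_on_gas = nCᵥΔT with Cᵥ = R/(γ−1) = 26.82 J/(mol·K).
ΔU = 1.92 × 26.82 × (208.2 − 480) = -14000 J.
Work done by the gas = −ΔU = 14000 J.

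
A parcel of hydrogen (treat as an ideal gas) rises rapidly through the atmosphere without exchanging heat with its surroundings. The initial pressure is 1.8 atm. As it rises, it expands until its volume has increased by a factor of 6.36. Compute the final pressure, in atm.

Adiabatic: P₁V₁^γ = P₂V₂^γ ⇒ P₂ = P₁ (V₁/V₂)^γ.
For a diatomic ideal gas γ = 7/5.
P₂ = 1.8 × (1/6.36)^(7/5) = 0.135 atm.

P₂ ≈ 0.135 atm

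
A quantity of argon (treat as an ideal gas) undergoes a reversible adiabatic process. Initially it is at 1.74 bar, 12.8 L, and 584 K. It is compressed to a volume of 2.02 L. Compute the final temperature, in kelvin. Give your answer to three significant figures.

For a reversible adiabat TV^(γ−1) is constant, so T₂ = T₁ (V₁/V₂)^(γ−1).
γ = 5/3 for a monatomic ideal gas.
T₂ = 584 × (12.8/2.02)^(2/3) = 2000 K.

T₂ ≈ 2000 K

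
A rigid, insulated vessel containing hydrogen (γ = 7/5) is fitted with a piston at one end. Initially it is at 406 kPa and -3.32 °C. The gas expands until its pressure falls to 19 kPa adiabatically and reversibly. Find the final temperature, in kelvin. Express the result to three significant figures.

T₂ ≈ 113 K

Adiabatic: T₂/T₁ = (P₂/P₁)^((γ−1)/γ).
T₁ = -3.32 °C = 269.8 K.
T₂ = 269.8 × (19/406)^(2/7) = 112.5 K.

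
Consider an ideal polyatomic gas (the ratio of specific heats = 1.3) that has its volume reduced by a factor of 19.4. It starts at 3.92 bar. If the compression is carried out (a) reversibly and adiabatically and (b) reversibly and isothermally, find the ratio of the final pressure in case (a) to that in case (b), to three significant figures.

P_adiabatic / P_isothermal ≈ 2.43

Isothermal: P_b = P₁(V₁/V₂) = 3.92×19.4.
Adiabatic: P_a = P₁(V₁/V₂)^γ = 3.92×19.4^(1.3).
P_a/P_b = (V₁/V₂)^(γ−1) = 19.4^(0.3) = 2.434.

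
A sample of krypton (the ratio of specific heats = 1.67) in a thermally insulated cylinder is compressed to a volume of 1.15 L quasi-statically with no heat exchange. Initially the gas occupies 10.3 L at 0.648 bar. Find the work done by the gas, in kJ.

P₂ = P₁(V₁/V₂)^γ = 0.648×(10.3/1.15)^(1.67) = 25.21 bar.
For a reversible adiabat, W_by_gas = (P₁V₁ − P₂V₂)/(γ−1).
W_by = (64800×0.0103 − 2.521×10^6×0.00115) / (0.67) = -3332 J.

W ≈ -3.33 kJ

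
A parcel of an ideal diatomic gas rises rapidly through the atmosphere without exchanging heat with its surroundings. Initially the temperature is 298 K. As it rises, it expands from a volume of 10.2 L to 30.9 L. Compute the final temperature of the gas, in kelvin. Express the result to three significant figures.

T₂ ≈ 191 K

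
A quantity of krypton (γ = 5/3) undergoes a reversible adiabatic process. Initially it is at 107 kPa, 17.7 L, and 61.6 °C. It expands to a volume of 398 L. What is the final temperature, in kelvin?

T₂ ≈ 42.0 K

For a reversible adiabat TV^(γ−1) is constant, so T₂ = T₁ (V₁/V₂)^(γ−1).
T₁ = 61.6 °C = 334.8 K.
T₂ = 334.8 × (17.7/398)^(2/3) = 42.02 K.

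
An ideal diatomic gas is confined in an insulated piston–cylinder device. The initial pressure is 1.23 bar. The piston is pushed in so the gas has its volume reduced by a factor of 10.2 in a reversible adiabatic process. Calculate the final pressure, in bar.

P₂ ≈ 31.8 bar

Adiabatic: P₁V₁^γ = P₂V₂^γ ⇒ P₂ = P₁ (V₁/V₂)^γ.
For a diatomic ideal gas γ = 7/5.
P₂ = 1.23 × 10.2^(7/5) = 31.76 bar.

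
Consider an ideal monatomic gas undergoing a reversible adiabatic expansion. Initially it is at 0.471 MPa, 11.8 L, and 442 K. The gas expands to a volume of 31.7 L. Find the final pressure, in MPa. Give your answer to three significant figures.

P₂ ≈ 0.0907 MPa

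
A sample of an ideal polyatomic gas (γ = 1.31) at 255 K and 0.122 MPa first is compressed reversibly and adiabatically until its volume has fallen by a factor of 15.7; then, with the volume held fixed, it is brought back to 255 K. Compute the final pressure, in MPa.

Adiabatic step (PV^γ = const): P₂ = 0.122×15.7^(1.31) = 4.498 MPa; T₂ = 255×15.7^(0.31) = 598.8 K.
Isochoric: P₃ = P₂(T₃/T₂) = 4.498 × (255/598.8) = 1.915 MPa.

P₃ ≈ 1.92 MPa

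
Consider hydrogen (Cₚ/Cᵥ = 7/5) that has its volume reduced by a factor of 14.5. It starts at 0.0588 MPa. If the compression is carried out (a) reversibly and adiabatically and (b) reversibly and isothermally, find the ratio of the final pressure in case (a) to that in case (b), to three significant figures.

P_adiabatic / P_isothermal ≈ 2.91

Isothermal: P_b = P₁(V₁/V₂) = 0.0588×14.5.
Adiabatic: P_a = P₁(V₁/V₂)^γ = 0.0588×14.5^(7/5).
P_a/P_b = (V₁/V₂)^(γ−1) = 14.5^(2/5) = 2.914.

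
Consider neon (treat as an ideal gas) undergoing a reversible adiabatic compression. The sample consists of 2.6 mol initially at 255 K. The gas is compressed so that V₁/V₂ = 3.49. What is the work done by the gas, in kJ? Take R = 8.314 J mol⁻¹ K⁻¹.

Adiabatic: T₁V₁^(γ−1) = T₂V₂^(γ−1) ⇒ T₂ = T₁ (V₁/V₂)^(γ−1).
γ = 5/3 for a monatomic ideal gas, so γ−1 = 2/3.
T₂ = 255 × 3.49^(2/3) = 586.7 K.
Q = 0, so ΔU = W_on_gas = nCᵥΔT with Cᵥ = R/(γ−1) = 12.47 J/(mol·K).
ΔU = 2.6 × 12.47 × (586.7 − 255) = 10760 J.
Work done by the gas = −ΔU = -10760 J.

W ≈ -10.8 kJ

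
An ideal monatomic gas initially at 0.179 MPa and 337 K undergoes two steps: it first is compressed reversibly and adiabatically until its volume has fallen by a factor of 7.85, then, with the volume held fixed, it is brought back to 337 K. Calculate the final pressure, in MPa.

P₃ ≈ 1.41 MPa

For a monatomic ideal gas γ = 5/3.
Adiabatic step (PV^γ = const): P₂ = 0.179×7.85^(5/3) = 5.55 MPa; T₂ = 337×7.85^(2/3) = 1331 K.
Isochoric: P₃ = P₂(T₃/T₂) = 5.55 × (337/1331) = 1.405 MPa.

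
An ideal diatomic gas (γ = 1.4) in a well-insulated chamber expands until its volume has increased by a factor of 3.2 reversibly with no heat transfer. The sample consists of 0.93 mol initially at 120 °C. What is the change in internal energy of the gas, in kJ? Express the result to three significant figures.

For a reversible adiabat TV^(γ−1) is constant, so T₂ = T₁ (V₁/V₂)^(γ−1).
T₁ = 120 °C = 393.1 K.
T₂ = 393.1 × (1/3.2)^(0.4) = 246.9 K.
Q = 0, so ΔU = W_on_gas = nCᵥΔT with Cᵥ = R/(γ−1) = 20.79 J/(mol·K).
ΔU = 0.93 × 20.79 × (246.9 − 393.1) = -2827 J.

ΔU ≈ -2.83 kJ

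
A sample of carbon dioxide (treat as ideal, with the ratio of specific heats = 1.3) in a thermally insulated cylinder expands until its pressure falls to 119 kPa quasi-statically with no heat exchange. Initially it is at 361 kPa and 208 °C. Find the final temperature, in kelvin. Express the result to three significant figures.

T₂ ≈ 372 K

Adiabatic: T₂/T₁ = (P₂/P₁)^((γ−1)/γ).
T₁ = 208 °C = 481.1 K.
T₂ = 481.1 × (119/361)^(0.231) = 372.4 K.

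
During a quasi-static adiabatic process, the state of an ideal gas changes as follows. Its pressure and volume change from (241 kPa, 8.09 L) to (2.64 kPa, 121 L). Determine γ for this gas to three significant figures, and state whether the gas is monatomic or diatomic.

PV^γ = const ⇒ γ = ln(P₂/P₁) / ln(V₁/V₂).
γ = ln(2.64/241) / ln(8.09/121) = 1.669.
γ ≈ 1.67 is close to 5/3, so the gas is monatomic.

γ ≈ 1.67; monatomic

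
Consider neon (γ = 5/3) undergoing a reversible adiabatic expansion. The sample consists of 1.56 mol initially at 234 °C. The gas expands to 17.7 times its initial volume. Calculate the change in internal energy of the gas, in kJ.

ΔU ≈ -8.41 kJ

For a reversible adiabat TV^(γ−1) is constant, so T₂ = T₁ (V₁/V₂)^(γ−1).
T₁ = 234 °C = 507.1 K.
T₂ = 507.1 × (1/17.7)^(2/3) = 74.67 K.
Q = 0, so ΔU = W_on_gas = nCᵥΔT with Cᵥ = R/(γ−1) = 12.47 J/(mol·K).
ΔU = 1.56 × 12.47 × (74.67 − 507.1) = -8414 J.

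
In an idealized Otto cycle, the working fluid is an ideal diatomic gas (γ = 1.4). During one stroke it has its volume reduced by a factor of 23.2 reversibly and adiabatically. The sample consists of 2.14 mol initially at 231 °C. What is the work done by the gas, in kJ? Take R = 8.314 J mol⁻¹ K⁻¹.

For a reversible adiabat TV^(γ−1) is constant, so T₂ = T₁ (V₁/V₂)^(γ−1).
T₁ = 231 °C = 504.1 K.
T₂ = 504.1 × 23.2^(0.4) = 1773 K.
Q = 0, so ΔU = W_on_gas = nCᵥΔT with Cᵥ = R/(γ−1) = 20.79 J/(mol·K).
ΔU = 2.14 × 20.79 × (1773 − 504.1) = 56450 J.
Work done by the gas = −ΔU = -56450 J.

W ≈ -56.4 kJ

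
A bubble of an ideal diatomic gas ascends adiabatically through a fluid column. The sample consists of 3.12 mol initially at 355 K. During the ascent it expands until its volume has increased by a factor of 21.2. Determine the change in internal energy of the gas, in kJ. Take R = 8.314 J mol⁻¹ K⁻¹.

ΔU ≈ -16.2 kJ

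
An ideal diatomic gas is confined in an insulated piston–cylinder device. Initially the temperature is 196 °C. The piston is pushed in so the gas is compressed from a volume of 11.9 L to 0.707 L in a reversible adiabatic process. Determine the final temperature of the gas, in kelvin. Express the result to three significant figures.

T₂ ≈ 1450 K

Adiabatic: T₁V₁^(γ−1) = T₂V₂^(γ−1) ⇒ T₂ = T₁ (V₁/V₂)^(γ−1).
For a diatomic ideal gas γ = 7/5, so γ−1 = 2/5.
T₁ = 196 °C = 469.1 K.
T₂ = 469.1 × (11.9/0.707)^(2/5) = 1451 K.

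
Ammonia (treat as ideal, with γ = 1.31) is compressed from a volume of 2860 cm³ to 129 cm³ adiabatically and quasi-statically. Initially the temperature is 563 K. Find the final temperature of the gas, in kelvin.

T₂ ≈ 1470 K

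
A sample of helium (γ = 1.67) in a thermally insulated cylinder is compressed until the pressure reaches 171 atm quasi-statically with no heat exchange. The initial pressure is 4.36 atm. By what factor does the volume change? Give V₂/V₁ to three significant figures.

V₂/V₁ ≈ 0.111

From PV^γ = const, V₂/V₁ = (P₁/P₂)^(1/γ).
V₂/V₁ = (4.36/171)^(0.599) = 0.1111.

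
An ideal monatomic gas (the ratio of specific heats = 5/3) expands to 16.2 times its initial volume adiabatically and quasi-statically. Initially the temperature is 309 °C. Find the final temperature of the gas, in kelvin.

Adiabatic: T₁V₁^(γ−1) = T₂V₂^(γ−1) ⇒ T₂ = T₁ (V₁/V₂)^(γ−1).
T₁ = 309 °C = 582.1 K.
T₂ = 582.1 × (1/16.2)^(2/3) = 90.93 K.

T₂ ≈ 90.9 K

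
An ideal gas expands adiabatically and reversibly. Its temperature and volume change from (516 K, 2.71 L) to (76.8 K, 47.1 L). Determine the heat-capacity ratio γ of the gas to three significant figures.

γ ≈ 1.67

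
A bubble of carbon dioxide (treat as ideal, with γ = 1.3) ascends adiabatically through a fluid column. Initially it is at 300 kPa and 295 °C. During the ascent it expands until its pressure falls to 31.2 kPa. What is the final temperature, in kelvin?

T₂ ≈ 337 K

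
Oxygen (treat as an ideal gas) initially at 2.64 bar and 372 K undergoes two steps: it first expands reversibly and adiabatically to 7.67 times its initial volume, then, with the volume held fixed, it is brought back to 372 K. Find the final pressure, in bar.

P₃ ≈ 0.344 bar

For a diatomic ideal gas γ = 7/5.
Adiabatic step (PV^γ = const): P₂ = 2.64×(1/7.67)^(7/5) = 0.1524 bar; T₂ = 372×(1/7.67)^(2/5) = 164.7 K.
Isochoric: P₃ = P₂(T₃/T₂) = 0.1524 × (372/164.7) = 0.3442 bar.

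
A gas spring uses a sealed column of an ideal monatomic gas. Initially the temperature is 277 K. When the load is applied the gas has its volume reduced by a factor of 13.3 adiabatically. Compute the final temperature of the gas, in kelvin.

For a reversible adiabat TV^(γ−1) is constant, so T₂ = T₁ (V₁/V₂)^(γ−1).
For a monatomic ideal gas γ = 5/3, so γ−1 = 2/3.
T₂ = 277 × 13.3^(2/3) = 1555 K.

T₂ ≈ 1550 K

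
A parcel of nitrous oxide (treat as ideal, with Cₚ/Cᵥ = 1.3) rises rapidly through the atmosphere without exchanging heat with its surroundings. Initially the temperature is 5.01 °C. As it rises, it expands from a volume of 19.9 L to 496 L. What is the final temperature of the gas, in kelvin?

Adiabatic: T₁V₁^(γ−1) = T₂V₂^(γ−1) ⇒ T₂ = T₁ (V₁/V₂)^(γ−1).
T₁ = 5.01 °C = 278.2 K.
T₂ = 278.2 × (19.9/496)^(0.3) = 106 K.

T₂ ≈ 106 K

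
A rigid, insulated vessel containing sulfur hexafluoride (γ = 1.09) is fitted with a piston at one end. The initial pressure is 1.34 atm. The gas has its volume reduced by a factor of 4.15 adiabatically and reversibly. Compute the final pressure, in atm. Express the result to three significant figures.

P₂ ≈ 6.32 atm

Adiabatic: P₁V₁^γ = P₂V₂^γ ⇒ P₂ = P₁ (V₁/V₂)^γ.
P₂ = 1.34 × 4.15^(1.09) = 6.321 atm.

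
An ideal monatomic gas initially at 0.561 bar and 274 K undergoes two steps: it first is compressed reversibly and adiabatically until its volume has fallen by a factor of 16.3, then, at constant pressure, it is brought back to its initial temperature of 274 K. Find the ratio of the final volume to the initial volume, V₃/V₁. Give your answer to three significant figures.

V₃/V₁ ≈ 0.00954

For a monatomic ideal gas γ = 5/3.
Adiabatic step: V₂/V₁ = 0.06135; T₂ = T₁·16.3^(2/3) = 1761 K.
Isobaric step: V₃/V₂ = T₃/T₂ = 274/1761.
V₃/V₁ = (V₂/V₁)(V₃/V₂) = 0.06135 × (274/1761) = 0.009543.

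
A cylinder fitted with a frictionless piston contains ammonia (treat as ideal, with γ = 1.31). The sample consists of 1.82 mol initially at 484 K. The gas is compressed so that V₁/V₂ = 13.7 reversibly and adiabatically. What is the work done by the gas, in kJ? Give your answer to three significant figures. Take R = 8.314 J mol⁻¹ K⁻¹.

W ≈ -29.6 kJ

Adiabatic: T₁V₁^(γ−1) = T₂V₂^(γ−1) ⇒ T₂ = T₁ (V₁/V₂)^(γ−1).
T₂ = 484 × 13.7^(0.31) = 1090 K.
Q = 0, so ΔU = W_on_gas = nCᵥΔT with Cᵥ = R/(γ−1) = 26.82 J/(mol·K).
ΔU = 1.82 × 26.82 × (1090 − 484) = 29560 J.
Work done by the gas = −ΔU = -29560 J.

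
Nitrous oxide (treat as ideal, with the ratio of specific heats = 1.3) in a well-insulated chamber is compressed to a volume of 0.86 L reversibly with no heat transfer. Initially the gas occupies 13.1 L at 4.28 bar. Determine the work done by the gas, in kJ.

W ≈ -23.6 kJ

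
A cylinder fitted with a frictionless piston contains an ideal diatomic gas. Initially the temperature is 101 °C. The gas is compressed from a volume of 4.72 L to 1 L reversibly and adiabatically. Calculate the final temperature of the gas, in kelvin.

For a reversible adiabat TV^(γ−1) is constant, so T₂ = T₁ (V₁/V₂)^(γ−1).
For a diatomic ideal gas γ = 7/5, so γ−1 = 2/5.
T₁ = 101 °C = 374.1 K.
T₂ = 374.1 × (4.72/1)^(2/5) = 696 K.

T₂ ≈ 696 K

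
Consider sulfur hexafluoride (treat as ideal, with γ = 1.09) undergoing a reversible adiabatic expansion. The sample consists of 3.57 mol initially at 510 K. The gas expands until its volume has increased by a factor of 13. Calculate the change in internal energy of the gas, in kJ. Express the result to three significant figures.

Adiabatic: T₁V₁^(γ−1) = T₂V₂^(γ−1) ⇒ T₂ = T₁ (V₁/V₂)^(γ−1).
T₂ = 510 × (1/13)^(0.09) = 404.9 K.
Q = 0, so ΔU = W_on_gas = nCᵥΔT with Cᵥ = R/(γ−1) = 92.38 J/(mol·K).
ΔU = 3.57 × 92.38 × (404.9 − 510) = -34670 J.

ΔU ≈ -34.7 kJ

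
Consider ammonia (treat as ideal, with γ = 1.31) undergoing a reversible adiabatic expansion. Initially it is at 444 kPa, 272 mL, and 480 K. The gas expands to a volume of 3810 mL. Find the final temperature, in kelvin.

Adiabatic: T₁V₁^(γ−1) = T₂V₂^(γ−1) ⇒ T₂ = T₁ (V₁/V₂)^(γ−1).
T₂ = 480 × (272/3810)^(0.31) = 211.8 K.

T₂ ≈ 212 K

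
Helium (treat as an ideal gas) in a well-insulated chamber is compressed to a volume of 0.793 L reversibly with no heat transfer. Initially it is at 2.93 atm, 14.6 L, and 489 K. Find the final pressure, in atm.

Since PV^γ is constant along a reversible adiabat, P₂ = P₁ (V₁/V₂)^γ.
γ = 5/3 for a monatomic ideal gas.
P₂ = 2.93 × (14.6/0.793)^(5/3) = 376.1 atm.

P₂ ≈ 376 atm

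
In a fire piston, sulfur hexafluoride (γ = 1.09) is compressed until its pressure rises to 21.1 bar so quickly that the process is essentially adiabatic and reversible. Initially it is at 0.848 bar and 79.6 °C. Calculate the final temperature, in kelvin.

T₂ ≈ 460 K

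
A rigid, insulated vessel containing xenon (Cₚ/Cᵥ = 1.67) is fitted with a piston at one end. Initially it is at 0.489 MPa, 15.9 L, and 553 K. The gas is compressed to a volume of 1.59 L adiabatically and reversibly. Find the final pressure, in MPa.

Since PV^γ is constant along a reversible adiabat, P₂ = P₁ (V₁/V₂)^γ.
P₂ = 0.489 × (15.9/1.59)^(1.67) = 22.87 MPa.

P₂ ≈ 22.9 MPa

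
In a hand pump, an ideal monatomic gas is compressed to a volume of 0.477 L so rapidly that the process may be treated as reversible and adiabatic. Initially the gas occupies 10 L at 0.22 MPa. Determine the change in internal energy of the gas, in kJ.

γ = 5/3 for a monatomic ideal gas.
P₂ = P₁(V₁/V₂)^γ = 0.22×(10/0.477)^(5/3) = 35.07 MPa.
For a reversible adiabat, W_by_gas = (P₁V₁ − P₂V₂)/(γ−1).
W_by = (220000×0.01 − 3.507×10^7×0.000477) / (2/3) = -21790 J.
Q = 0 ⇒ ΔU = −W_by = 21790 J.

ΔU ≈ 21.8 kJ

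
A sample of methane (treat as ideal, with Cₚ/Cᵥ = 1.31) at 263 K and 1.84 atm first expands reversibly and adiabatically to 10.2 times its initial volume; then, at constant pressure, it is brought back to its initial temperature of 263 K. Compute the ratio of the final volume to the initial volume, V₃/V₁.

Adiabatic step: V₂/V₁ = 10.2; T₂ = T₁·(1/10.2)^(0.31) = 128 K.
Isobaric step: V₃/V₂ = T₃/T₂ = 263/128.
V₃/V₁ = (V₂/V₁)(V₃/V₂) = 10.2 × (263/128) = 20.95.

V₃/V₁ ≈ 21.0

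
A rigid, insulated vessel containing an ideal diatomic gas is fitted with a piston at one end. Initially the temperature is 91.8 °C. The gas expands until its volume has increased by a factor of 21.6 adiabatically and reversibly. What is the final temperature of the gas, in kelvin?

T₂ ≈ 107 K

For a reversible adiabat TV^(γ−1) is constant, so T₂ = T₁ (V₁/V₂)^(γ−1).
For a diatomic ideal gas γ = 7/5, so γ−1 = 2/5.
T₁ = 91.8 °C = 364.9 K.
T₂ = 364.9 × (1/21.6)^(2/5) = 106.8 K.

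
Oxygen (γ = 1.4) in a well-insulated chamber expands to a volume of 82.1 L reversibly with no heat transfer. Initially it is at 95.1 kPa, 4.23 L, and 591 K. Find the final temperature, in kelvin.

T₂ ≈ 180 K

Adiabatic: T₁V₁^(γ−1) = T₂V₂^(γ−1) ⇒ T₂ = T₁ (V₁/V₂)^(γ−1).
T₂ = 591 × (4.23/82.1)^(0.4) = 180.5 K.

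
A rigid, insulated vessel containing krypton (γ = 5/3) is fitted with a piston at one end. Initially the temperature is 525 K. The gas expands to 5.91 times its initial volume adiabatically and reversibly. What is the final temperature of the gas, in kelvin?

T₂ ≈ 161 K

For a reversible adiabat TV^(γ−1) is constant, so T₂ = T₁ (V₁/V₂)^(γ−1).
T₂ = 525 × (1/5.91)^(2/3) = 160.6 K.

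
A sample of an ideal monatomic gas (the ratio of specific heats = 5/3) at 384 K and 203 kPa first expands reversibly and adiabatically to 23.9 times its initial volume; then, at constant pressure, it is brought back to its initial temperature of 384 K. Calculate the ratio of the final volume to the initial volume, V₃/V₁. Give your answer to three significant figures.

V₃/V₁ ≈ 198

Adiabatic step: V₂/V₁ = 23.9; T₂ = T₁·(1/23.9)^(2/3) = 46.28 K.
Isobaric step: V₃/V₂ = T₃/T₂ = 384/46.28.
V₃/V₁ = (V₂/V₁)(V₃/V₂) = 23.9 × (384/46.28) = 198.3.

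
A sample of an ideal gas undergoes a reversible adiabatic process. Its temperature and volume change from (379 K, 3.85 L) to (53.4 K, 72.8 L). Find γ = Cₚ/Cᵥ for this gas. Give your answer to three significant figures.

γ ≈ 1.67

TV^(γ−1) = const ⇒ γ − 1 = ln(T₂/T₁) / ln(V₁/V₂).
γ = 1 + ln(53.4/379) / ln(3.85/72.8) = 1.667.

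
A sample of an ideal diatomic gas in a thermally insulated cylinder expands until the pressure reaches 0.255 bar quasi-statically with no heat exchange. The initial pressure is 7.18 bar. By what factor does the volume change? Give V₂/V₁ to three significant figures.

From PV^γ = const, V₂/V₁ = (P₁/P₂)^(1/γ).
For a diatomic ideal gas γ = 7/5.
V₂/V₁ = (7.18/0.255)^(5/7) = 10.85.

V₂/V₁ ≈ 10.8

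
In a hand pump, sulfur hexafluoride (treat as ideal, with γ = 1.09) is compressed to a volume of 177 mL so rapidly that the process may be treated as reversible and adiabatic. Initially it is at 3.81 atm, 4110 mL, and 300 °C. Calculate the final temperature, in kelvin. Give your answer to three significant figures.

T₂ ≈ 761 K

For a reversible adiabat TV^(γ−1) is constant, so T₂ = T₁ (V₁/V₂)^(γ−1).
T₁ = 300 °C = 573.1 K.
T₂ = 573.1 × (4110/177)^(0.09) = 760.7 K.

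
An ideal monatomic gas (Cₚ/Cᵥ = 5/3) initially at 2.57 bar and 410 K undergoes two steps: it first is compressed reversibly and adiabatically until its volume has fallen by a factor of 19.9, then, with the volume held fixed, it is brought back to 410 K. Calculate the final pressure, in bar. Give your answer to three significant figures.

P₃ ≈ 51.1 bar

Adiabatic step (PV^γ = const): P₂ = 2.57×19.9^(5/3) = 375.6 bar; T₂ = 410×19.9^(2/3) = 3011 K.
Isochoric: P₃ = P₂(T₃/T₂) = 375.6 × (410/3011) = 51.14 bar.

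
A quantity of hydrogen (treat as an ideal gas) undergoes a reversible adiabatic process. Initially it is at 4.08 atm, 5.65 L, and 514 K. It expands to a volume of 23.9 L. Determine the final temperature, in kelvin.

For a reversible adiabat TV^(γ−1) is constant, so T₂ = T₁ (V₁/V₂)^(γ−1).
γ = 7/5 for a diatomic ideal gas.
T₂ = 514 × (5.65/23.9)^(2/5) = 288.7 K.

T₂ ≈ 289 K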